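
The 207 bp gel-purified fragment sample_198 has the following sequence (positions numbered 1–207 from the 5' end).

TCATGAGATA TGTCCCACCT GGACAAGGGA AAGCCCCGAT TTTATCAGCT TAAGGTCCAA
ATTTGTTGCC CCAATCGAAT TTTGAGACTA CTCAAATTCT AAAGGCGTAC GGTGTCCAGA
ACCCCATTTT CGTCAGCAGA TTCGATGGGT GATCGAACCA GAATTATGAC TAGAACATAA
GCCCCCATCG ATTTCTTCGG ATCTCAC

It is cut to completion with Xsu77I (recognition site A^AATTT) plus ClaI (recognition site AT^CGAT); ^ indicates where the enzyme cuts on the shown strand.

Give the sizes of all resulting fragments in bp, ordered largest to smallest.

129, 59, 19 bp

The Xsu77I site (AAATTT) starts at position 59.
Xsu77I cuts after the first base of each site, so after position 59.
The ClaI site (ATCGAT) starts at position 187.
ClaI cuts after base 2 of each site, so after position 188.
Combined cut positions: 59, 188.
Linear molecule, 2 cuts → 3 fragments:
  1–59 → 59 bp
  60–188 → 129 bp
  189–207 → 19 bp
Sorted largest to smallest: 129, 59, 19 bp.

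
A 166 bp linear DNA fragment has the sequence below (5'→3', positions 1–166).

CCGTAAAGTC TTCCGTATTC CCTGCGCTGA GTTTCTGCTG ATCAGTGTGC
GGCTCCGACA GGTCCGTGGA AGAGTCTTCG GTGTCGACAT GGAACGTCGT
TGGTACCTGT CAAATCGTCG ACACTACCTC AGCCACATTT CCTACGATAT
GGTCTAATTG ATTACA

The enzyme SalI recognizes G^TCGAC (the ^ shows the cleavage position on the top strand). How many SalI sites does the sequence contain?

GTCGAC occurs starting at positions 83, 117.
SalI cuts at 2 sites.

2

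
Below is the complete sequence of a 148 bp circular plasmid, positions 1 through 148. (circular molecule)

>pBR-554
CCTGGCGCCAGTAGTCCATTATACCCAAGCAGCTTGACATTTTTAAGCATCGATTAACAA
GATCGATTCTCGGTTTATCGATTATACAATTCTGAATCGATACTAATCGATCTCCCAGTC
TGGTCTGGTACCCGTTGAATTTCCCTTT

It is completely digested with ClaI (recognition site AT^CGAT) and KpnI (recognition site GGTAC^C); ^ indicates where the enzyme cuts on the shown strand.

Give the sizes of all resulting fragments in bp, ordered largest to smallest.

ClaI sites (ATCGAT) start at positions 49, 62, 77, 96, 106.
ClaI cuts after base 2 of each site, so after positions 50, 63, 78, 97, 107.
The KpnI site (GGTACC) starts at position 127.
KpnI cuts after base 5 of each site (before the last base), so after position 131.
Combined cut positions: 50, 63, 78, 97, 107, 131.
Circular molecule, 6 cuts → 6 fragments:
  51–63 → 13 bp
  64–78 → 15 bp
  79–97 → 19 bp
  98–107 → 10 bp
  108–131 → 24 bp
  132–148 then 1–50 → 17 + 50 = 67 bp
Sorted largest to smallest: 67, 24, 19, 15, 13, 10 bp.

67, 24, 19, 15, 13, 10 bp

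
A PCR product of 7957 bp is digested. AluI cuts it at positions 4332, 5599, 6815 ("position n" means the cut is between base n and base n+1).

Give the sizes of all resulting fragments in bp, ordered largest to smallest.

4332, 1267, 1216, 1142 bp

Linear molecule, 3 cuts → 4 fragments:
  4332 − 0 = 4332 bp
  5599 − 4332 = 1267 bp
  6815 − 5599 = 1216 bp
  7957 − 6815 = 1142 bp
Sorted largest to smallest: 4332, 1267, 1216, 1142 bp.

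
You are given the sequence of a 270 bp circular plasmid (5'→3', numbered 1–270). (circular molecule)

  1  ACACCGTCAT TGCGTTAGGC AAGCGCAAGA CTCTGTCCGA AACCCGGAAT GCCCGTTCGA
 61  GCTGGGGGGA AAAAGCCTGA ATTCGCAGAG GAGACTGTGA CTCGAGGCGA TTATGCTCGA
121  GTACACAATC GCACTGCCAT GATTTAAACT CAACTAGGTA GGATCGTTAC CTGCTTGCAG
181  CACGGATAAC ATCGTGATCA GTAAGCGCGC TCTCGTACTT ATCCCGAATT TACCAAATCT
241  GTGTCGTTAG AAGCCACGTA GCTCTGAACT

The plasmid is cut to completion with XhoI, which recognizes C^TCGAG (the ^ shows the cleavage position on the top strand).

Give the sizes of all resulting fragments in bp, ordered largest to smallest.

255, 15 bp

XhoI sites (CTCGAG) start at positions 101, 116.
XhoI cuts after the first base of each site, so after positions 101, 116.
Circular molecule, 2 cuts → 2 fragments:
  102–116 → 15 bp
  117–270 then 1–101 → 154 + 101 = 255 bp
Sorted largest to smallest: 255, 15 bp.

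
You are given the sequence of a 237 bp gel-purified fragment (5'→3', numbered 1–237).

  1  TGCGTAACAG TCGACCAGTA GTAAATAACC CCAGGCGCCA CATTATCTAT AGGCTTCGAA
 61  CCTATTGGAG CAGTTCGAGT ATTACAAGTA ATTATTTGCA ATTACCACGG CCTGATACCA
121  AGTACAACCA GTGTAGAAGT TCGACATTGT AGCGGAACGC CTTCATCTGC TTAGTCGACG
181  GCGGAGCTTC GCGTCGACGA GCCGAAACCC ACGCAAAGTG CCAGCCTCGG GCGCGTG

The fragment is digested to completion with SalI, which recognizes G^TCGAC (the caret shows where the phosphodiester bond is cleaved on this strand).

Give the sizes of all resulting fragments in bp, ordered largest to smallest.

164, 44, 19, 10 bp

SalI sites (GTCGAC) start at positions 10, 174, 193.
SalI cuts after the first base of each site, so after positions 10, 174, 193.
Linear molecule, 3 cuts → 4 fragments:
  1–10 → 10 bp
  11–174 → 164 bp
  175–193 → 19 bp
  194–237 → 44 bp
Sorted largest to smallest: 164, 44, 19, 10 bp.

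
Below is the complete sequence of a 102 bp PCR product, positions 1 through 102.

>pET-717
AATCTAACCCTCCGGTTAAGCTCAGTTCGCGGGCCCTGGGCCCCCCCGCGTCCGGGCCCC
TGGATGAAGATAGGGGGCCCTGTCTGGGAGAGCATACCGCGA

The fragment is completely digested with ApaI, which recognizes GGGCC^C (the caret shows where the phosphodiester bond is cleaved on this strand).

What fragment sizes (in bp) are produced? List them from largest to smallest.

35, 23, 21, 16, 7 bp

ApaI sites (GGGCCC) start at positions 31, 38, 54, 75.
ApaI cuts after base 5 of each site (before the last base), so after positions 35, 42, 58, 79.
Linear molecule, 4 cuts → 5 fragments:
  1–35 → 35 bp
  36–42 → 7 bp
  43–58 → 16 bp
  59–79 → 21 bp
  80–102 → 23 bp
Sorted largest to smallest: 35, 23, 21, 16, 7 bp.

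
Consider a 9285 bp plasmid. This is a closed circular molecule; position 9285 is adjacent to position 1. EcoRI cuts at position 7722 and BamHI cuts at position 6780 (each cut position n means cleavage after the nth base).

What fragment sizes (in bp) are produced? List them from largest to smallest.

Combined cut positions (sorted): 6780, 7722.
Circular molecule, 2 cuts → 2 fragments:
  7722 − 6780 = 942 bp
  wrap: 9285 − 7722 + 6780 = 8343 bp
Sorted largest to smallest: 8343, 942 bp.

8343, 942 bp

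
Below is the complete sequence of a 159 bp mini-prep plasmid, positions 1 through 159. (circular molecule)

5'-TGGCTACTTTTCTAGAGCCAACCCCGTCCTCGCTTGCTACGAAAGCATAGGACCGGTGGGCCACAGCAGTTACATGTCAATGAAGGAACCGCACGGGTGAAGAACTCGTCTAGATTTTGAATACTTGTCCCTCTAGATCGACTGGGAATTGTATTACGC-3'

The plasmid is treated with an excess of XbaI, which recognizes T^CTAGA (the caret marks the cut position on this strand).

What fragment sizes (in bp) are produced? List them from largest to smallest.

98, 38, 23 bp

XbaI sites (TCTAGA) start at positions 11, 109, 132.
XbaI cuts after the first base of each site, so after positions 11, 109, 132.
Circular molecule, 3 cuts → 3 fragments:
  12–109 → 98 bp
  110–132 → 23 bp
  133–159 then 1–11 → 27 + 11 = 38 bp
Sorted largest to smallest: 98, 38, 23 bp.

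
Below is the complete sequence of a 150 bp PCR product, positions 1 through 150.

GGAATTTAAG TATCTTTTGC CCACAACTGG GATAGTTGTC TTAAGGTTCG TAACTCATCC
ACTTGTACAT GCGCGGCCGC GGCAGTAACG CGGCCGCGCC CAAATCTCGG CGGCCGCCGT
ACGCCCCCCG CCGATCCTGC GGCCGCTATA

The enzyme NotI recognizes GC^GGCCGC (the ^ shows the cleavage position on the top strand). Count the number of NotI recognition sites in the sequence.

GCGGCCGC occurs starting at positions 73, 90, 110, 139.
NotI cuts at 4 sites.

4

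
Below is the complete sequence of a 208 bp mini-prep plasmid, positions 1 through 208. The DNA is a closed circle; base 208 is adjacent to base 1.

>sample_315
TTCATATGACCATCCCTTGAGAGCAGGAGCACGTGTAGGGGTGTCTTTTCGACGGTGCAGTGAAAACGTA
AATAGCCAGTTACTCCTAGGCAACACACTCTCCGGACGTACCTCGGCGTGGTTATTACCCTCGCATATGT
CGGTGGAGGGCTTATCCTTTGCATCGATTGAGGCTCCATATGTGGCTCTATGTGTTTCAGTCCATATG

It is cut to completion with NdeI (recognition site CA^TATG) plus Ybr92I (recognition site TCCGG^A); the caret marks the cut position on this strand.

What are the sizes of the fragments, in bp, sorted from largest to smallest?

101, 43, 30, 26, 8 bp

NdeI sites (CATATG) start at positions 3, 134, 177, 203.
NdeI cuts after base 2 of each site, so after positions 4, 135, 178, 204.
The Ybr92I site (TCCGGA) starts at position 101.
Ybr92I cuts after base 5 of each site (before the last base), so after position 105.
Combined cut positions: 4, 105, 135, 178, 204.
Circular molecule, 5 cuts → 5 fragments:
  5–105 → 101 bp
  106–135 → 30 bp
  136–178 → 43 bp
  179–204 → 26 bp
  205–208 then 1–4 → 4 + 4 = 8 bp
Sorted largest to smallest: 101, 43, 30, 26, 8 bp.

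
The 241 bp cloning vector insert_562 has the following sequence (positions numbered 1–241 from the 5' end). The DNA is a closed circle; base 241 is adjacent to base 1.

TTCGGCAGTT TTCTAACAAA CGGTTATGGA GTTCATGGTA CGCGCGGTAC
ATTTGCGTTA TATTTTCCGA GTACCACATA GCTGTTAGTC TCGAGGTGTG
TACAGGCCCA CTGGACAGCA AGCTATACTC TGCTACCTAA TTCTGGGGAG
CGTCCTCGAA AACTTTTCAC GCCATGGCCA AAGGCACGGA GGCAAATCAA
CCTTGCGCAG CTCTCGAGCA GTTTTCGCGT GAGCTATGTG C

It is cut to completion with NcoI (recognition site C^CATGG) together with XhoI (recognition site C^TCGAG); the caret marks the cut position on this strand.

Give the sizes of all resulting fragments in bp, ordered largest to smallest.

118, 82, 41 bp

The NcoI site (CCATGG) starts at position 172.
NcoI cuts after the first base of each site, so after position 172.
XhoI sites (CTCGAG) start at positions 90, 213.
XhoI cuts after the first base of each site, so after positions 90, 213.
Combined cut positions: 90, 172, 213.
Circular molecule, 3 cuts → 3 fragments:
  91–172 → 82 bp
  173–213 → 41 bp
  214–241 then 1–90 → 28 + 90 = 118 bp
Sorted largest to smallest: 118, 82, 41 bp.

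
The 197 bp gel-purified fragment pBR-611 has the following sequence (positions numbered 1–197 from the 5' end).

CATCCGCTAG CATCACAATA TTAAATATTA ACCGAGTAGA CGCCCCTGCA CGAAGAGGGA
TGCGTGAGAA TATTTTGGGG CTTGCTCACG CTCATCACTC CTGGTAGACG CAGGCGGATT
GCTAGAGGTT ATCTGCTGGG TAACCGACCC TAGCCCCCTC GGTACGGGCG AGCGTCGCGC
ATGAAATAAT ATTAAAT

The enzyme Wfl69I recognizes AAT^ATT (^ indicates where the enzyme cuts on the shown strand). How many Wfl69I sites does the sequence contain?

AATATT occurs starting at positions 17, 24, 69, 188.
Wfl69I cuts at 4 sites.

4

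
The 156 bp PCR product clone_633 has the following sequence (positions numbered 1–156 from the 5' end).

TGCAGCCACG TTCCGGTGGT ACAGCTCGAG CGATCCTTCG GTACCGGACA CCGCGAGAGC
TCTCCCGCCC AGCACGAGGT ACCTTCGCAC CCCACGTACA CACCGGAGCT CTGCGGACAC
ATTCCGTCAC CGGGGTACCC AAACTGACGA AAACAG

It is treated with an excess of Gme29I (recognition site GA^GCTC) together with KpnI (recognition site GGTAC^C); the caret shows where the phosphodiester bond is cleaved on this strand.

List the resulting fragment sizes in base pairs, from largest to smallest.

44, 31, 25, 24, 18, 14 bp

Gme29I sites (GAGCTC) start at positions 57, 106.
Gme29I cuts after base 2 of each site, so after positions 58, 107.
KpnI sites (GGTACC) start at positions 40, 78, 134.
KpnI cuts after base 5 of each site (before the last base), so after positions 44, 82, 138.
Combined cut positions: 44, 58, 82, 107, 138.
Linear molecule, 5 cuts → 6 fragments:
  1–44 → 44 bp
  45–58 → 14 bp
  59–82 → 24 bp
  83–107 → 25 bp
  108–138 → 31 bp
  139–156 → 18 bp
Sorted largest to smallest: 44, 31, 25, 24, 18, 14 bp.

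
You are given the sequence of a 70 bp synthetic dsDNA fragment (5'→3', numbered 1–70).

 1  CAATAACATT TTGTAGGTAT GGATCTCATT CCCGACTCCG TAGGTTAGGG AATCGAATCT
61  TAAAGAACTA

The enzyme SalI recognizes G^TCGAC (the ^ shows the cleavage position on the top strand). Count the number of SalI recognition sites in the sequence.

No occurrence of GTCGAC is present in the sequence.
SalI does not cut: 0 sites.

0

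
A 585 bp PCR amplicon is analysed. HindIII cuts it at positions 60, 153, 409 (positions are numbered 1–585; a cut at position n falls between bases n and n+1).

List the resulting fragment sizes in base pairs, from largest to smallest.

256, 176, 93, 60 bp

Linear molecule, 3 cuts → 4 fragments:
  60 − 0 = 60 bp
  153 − 60 = 93 bp
  409 − 153 = 256 bp
  585 − 409 = 176 bp
Sorted largest to smallest: 256, 176, 93, 60 bp.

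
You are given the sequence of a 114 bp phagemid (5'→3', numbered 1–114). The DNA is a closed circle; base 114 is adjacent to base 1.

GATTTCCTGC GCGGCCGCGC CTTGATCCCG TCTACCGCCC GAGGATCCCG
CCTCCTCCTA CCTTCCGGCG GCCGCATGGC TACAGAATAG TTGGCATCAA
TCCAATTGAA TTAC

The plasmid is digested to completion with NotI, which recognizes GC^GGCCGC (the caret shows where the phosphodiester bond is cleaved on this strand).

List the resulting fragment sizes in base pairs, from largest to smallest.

57, 57 bp

NotI sites (GCGGCCGC) start at positions 11, 68.
NotI cuts after base 2 of each site, so after positions 12, 69.
Circular molecule, 2 cuts → 2 fragments:
  13–69 → 57 bp
  70–114 then 1–12 → 45 + 12 = 57 bp
Sorted largest to smallest: 57, 57 bp.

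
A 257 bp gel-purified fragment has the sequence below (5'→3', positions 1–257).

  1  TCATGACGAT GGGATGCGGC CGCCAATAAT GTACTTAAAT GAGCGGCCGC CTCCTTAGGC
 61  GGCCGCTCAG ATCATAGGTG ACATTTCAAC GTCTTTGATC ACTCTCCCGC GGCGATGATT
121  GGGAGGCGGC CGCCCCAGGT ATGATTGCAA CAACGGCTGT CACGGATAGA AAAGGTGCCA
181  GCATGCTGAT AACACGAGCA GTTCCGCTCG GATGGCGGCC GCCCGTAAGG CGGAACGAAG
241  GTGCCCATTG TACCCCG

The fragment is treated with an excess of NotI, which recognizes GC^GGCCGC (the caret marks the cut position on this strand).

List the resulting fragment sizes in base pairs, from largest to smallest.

NotI sites (GCGGCCGC) start at positions 16, 43, 59, 126, 215.
NotI cuts after base 2 of each site, so after positions 17, 44, 60, 127, 216.
Linear molecule, 5 cuts → 6 fragments:
  1–17 → 17 bp
  18–44 → 27 bp
  45–60 → 16 bp
  61–127 → 67 bp
  128–216 → 89 bp
  217–257 → 41 bp
Sorted largest to smallest: 89, 67, 41, 27, 17, 16 bp.

89, 67, 41, 27, 17, 16 bp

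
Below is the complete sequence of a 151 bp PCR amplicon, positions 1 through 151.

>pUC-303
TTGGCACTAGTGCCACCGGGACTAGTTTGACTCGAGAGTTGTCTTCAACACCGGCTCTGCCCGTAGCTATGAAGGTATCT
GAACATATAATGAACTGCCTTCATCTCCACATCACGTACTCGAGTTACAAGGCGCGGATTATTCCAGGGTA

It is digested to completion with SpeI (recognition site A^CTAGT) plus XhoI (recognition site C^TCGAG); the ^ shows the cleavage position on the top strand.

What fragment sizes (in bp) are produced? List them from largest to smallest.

88, 32, 15, 10, 6 bp

SpeI sites (ACTAGT) start at positions 6, 21.
SpeI cuts after the first base of each site, so after positions 6, 21.
XhoI sites (CTCGAG) start at positions 31, 119.
XhoI cuts after the first base of each site, so after positions 31, 119.
Combined cut positions: 6, 21, 31, 119.
Linear molecule, 4 cuts → 5 fragments:
  1–6 → 6 bp
  7–21 → 15 bp
  22–31 → 10 bp
  32–119 → 88 bp
  120–151 → 32 bp
Sorted largest to smallest: 88, 32, 15, 10, 6 bp.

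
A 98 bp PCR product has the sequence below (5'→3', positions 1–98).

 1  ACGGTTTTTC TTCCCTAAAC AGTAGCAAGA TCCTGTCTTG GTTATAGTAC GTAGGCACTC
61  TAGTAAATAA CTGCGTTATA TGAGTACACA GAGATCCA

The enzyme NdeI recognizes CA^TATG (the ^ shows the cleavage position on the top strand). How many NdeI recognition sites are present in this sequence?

0

No occurrence of CATATG is present in the sequence.
NdeI does not cut: 0 sites.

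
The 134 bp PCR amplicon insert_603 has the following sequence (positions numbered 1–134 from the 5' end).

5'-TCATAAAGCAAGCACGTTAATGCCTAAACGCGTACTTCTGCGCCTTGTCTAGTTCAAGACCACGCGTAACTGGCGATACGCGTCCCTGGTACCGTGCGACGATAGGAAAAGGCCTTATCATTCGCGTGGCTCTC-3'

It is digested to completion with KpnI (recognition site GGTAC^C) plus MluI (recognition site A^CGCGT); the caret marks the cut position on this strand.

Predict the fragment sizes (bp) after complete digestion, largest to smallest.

42, 34, 28, 16, 14 bp

The KpnI site (GGTACC) starts at position 88.
KpnI cuts after base 5 of each site (before the last base), so after position 92.
MluI sites (ACGCGT) start at positions 28, 62, 78.
MluI cuts after the first base of each site, so after positions 28, 62, 78.
Combined cut positions: 28, 62, 78, 92.
Linear molecule, 4 cuts → 5 fragments:
  1–28 → 28 bp
  29–62 → 34 bp
  63–78 → 16 bp
  79–92 → 14 bp
  93–134 → 42 bp
Sorted largest to smallest: 42, 34, 28, 16, 14 bp.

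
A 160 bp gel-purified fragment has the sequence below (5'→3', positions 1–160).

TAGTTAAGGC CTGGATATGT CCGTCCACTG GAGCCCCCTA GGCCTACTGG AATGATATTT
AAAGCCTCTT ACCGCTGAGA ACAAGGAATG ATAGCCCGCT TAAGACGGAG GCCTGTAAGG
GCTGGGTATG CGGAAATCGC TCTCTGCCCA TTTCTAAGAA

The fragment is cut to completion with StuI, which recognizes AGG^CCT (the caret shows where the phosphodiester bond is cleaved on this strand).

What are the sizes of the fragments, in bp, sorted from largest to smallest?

69, 49, 33, 9 bp

StuI sites (AGGCCT) start at positions 7, 40, 109.
StuI cuts after base 3 of each site, so after positions 9, 42, 111.
Linear molecule, 3 cuts → 4 fragments:
  1–9 → 9 bp
  10–42 → 33 bp
  43–111 → 69 bp
  112–160 → 49 bp
Sorted largest to smallest: 69, 49, 33, 9 bp.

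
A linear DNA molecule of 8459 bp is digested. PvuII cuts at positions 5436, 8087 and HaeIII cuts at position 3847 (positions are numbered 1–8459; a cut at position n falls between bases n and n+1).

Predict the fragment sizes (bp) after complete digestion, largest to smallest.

Combined cut positions (sorted): 3847, 5436, 8087.
Linear molecule, 3 cuts → 4 fragments:
  3847 − 0 = 3847 bp
  5436 − 3847 = 1589 bp
  8087 − 5436 = 2651 bp
  8459 − 8087 = 372 bp
Sorted largest to smallest: 3847, 2651, 1589, 372 bp.

3847, 2651, 1589, 372 bp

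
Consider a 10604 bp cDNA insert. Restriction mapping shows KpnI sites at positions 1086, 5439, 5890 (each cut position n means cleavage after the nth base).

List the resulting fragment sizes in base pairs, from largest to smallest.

4714, 4353, 1086, 451 bp

Linear molecule, 3 cuts → 4 fragments:
  1086 − 0 = 1086 bp
  5439 − 1086 = 4353 bp
  5890 − 5439 = 451 bp
  10604 − 5890 = 4714 bp
Sorted largest to smallest: 4714, 4353, 1086, 451 bp.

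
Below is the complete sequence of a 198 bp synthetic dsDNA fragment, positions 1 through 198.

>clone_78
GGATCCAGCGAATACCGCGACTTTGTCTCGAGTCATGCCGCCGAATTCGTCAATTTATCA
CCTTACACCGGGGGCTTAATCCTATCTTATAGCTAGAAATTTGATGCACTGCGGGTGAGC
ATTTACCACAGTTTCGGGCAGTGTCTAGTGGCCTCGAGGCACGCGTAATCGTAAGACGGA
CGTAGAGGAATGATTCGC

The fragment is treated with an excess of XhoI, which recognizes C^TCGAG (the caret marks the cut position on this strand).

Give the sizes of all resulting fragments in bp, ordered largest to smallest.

126, 45, 27 bp

XhoI sites (CTCGAG) start at positions 27, 153.
XhoI cuts after the first base of each site, so after positions 27, 153.
Linear molecule, 2 cuts → 3 fragments:
  1–27 → 27 bp
  28–153 → 126 bp
  154–198 → 45 bp
Sorted largest to smallest: 126, 45, 27 bp.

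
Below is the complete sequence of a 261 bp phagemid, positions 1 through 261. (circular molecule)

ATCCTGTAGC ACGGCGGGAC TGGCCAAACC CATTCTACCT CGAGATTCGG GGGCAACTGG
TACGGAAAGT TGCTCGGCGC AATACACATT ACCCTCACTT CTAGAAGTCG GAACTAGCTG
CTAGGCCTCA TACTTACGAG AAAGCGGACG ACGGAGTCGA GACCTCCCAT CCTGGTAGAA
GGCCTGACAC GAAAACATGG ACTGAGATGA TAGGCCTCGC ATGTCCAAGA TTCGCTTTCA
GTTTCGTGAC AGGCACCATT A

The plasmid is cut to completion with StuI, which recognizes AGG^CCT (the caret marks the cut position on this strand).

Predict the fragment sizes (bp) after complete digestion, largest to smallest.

172, 57, 32 bp

StuI sites (AGGCCT) start at positions 123, 180, 212.
StuI cuts after base 3 of each site, so after positions 125, 182, 214.
Circular molecule, 3 cuts → 3 fragments:
  126–182 → 57 bp
  183–214 → 32 bp
  215–261 then 1–125 → 47 + 125 = 172 bp
Sorted largest to smallest: 172, 57, 32 bp.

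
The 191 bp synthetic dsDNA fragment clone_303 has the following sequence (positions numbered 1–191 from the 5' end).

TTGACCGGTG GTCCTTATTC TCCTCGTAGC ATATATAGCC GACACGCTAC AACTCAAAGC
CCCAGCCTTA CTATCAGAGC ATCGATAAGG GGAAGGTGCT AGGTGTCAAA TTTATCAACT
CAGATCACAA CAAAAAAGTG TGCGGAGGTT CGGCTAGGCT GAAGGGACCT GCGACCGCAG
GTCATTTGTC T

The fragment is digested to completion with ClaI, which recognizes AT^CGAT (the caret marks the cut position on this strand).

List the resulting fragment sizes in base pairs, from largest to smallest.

The ClaI site (ATCGAT) starts at position 81.
ClaI cuts after base 2 of each site, so after position 82.
Linear molecule, 1 cut → 2 fragments:
  1–82 → 82 bp
  83–191 → 109 bp
Sorted largest to smallest: 109, 82 bp.

109, 82 bp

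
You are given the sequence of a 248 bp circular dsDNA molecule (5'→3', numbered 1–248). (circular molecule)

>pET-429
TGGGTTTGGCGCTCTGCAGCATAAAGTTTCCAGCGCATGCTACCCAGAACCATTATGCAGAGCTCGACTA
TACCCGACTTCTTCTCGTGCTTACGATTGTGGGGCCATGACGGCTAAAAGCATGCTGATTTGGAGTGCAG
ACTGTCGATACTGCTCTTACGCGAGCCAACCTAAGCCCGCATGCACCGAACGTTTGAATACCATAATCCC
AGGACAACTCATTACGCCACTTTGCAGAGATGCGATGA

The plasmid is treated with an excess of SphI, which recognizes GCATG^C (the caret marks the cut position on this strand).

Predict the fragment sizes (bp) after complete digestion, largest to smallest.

104, 85, 59 bp

SphI sites (GCATGC) start at positions 35, 120, 179.
SphI cuts after base 5 of each site (before the last base), so after positions 39, 124, 183.
Circular molecule, 3 cuts → 3 fragments:
  40–124 → 85 bp
  125–183 → 59 bp
  184–248 then 1–39 → 65 + 39 = 104 bp
Sorted largest to smallest: 104, 85, 59 bp.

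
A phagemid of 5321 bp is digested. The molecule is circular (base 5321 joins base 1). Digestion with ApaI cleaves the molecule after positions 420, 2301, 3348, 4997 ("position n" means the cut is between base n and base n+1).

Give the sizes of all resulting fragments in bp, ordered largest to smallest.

Circular molecule, 4 cuts → 4 fragments:
  2301 − 420 = 1881 bp
  3348 − 2301 = 1047 bp
  4997 − 3348 = 1649 bp
  wrap: 5321 − 4997 + 420 = 744 bp
Sorted largest to smallest: 1881, 1649, 1047, 744 bp.

1881, 1649, 1047, 744 bp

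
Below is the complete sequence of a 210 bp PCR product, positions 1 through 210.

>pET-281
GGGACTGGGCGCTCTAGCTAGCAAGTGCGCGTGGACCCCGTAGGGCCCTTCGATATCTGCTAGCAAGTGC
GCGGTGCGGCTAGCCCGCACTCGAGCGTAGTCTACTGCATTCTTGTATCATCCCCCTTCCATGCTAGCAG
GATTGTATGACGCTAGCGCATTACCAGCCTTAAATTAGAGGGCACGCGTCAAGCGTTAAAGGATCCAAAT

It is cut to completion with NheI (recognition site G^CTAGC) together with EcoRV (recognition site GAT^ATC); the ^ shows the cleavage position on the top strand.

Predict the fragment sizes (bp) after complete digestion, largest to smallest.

58, 54, 37, 20, 19, 17, 5 bp

NheI sites (GCTAGC) start at positions 17, 59, 79, 133, 152.
NheI cuts after the first base of each site, so after positions 17, 59, 79, 133, 152.
The EcoRV site (GATATC) starts at position 52.
EcoRV cuts after base 3 of each site, so after position 54.
Combined cut positions: 17, 54, 59, 79, 133, 152.
Linear molecule, 6 cuts → 7 fragments:
  1–17 → 17 bp
  18–54 → 37 bp
  55–59 → 5 bp
  60–79 → 20 bp
  80–133 → 54 bp
  134–152 → 19 bp
  153–210 → 58 bp
Sorted largest to smallest: 58, 54, 37, 20, 19, 17, 5 bp.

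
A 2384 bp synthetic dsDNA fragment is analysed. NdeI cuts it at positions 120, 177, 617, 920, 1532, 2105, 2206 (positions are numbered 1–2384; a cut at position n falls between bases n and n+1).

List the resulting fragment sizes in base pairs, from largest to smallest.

Linear molecule, 7 cuts → 8 fragments:
  120 − 0 = 120 bp
  177 − 120 = 57 bp
  617 − 177 = 440 bp
  920 − 617 = 303 bp
  1532 − 920 = 612 bp
  2105 − 1532 = 573 bp
  2206 − 2105 = 101 bp
  2384 − 2206 = 178 bp
Sorted largest to smallest: 612, 573, 440, 303, 178, 120, 101, 57 bp.

612, 573, 440, 303, 178, 120, 101, 57 bp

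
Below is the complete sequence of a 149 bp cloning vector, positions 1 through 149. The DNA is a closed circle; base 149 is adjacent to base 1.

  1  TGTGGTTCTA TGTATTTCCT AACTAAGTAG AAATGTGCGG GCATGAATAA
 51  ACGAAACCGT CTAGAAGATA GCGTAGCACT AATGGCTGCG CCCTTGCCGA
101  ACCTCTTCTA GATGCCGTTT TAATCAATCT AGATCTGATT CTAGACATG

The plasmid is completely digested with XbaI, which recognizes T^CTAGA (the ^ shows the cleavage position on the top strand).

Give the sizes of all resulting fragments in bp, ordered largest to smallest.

69, 47, 21, 12 bp

XbaI sites (TCTAGA) start at positions 60, 107, 128, 140.
XbaI cuts after the first base of each site, so after positions 60, 107, 128, 140.
Circular molecule, 4 cuts → 4 fragments:
  61–107 → 47 bp
  108–128 → 21 bp
  129–140 → 12 bp
  141–149 then 1–60 → 9 + 60 = 69 bp
Sorted largest to smallest: 69, 47, 21, 12 bp.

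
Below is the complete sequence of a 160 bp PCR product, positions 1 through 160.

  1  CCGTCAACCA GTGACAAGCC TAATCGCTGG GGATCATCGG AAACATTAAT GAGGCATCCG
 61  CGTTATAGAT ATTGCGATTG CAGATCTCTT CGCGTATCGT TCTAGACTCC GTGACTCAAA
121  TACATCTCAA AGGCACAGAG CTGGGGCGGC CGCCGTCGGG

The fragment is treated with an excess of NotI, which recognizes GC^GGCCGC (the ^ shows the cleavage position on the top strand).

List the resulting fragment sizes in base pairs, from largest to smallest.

147, 13 bp

The NotI site (GCGGCCGC) starts at position 146.
NotI cuts after base 2 of each site, so after position 147.
Linear molecule, 1 cut → 2 fragments:
  1–147 → 147 bp
  148–160 → 13 bp
Sorted largest to smallest: 147, 13 bp.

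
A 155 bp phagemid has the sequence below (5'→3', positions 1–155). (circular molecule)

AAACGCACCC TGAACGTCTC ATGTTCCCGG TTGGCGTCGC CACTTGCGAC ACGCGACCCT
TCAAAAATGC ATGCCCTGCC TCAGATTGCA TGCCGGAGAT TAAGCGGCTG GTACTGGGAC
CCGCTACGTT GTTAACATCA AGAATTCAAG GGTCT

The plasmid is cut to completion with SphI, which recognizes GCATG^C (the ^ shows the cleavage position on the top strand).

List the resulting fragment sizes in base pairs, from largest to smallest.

SphI sites (GCATGC) start at positions 69, 88.
SphI cuts after base 5 of each site (before the last base), so after positions 73, 92.
Circular molecule, 2 cuts → 2 fragments:
  74–92 → 19 bp
  93–155 then 1–73 → 63 + 73 = 136 bp
Sorted largest to smallest: 136, 19 bp.

136, 19 bp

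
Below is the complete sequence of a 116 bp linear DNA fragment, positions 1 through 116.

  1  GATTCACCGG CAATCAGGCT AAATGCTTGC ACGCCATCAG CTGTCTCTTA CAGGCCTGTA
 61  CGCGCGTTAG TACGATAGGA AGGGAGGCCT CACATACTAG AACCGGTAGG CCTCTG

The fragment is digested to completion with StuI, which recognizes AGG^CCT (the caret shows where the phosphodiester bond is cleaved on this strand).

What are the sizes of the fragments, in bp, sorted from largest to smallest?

StuI sites (AGGCCT) start at positions 52, 85, 108.
StuI cuts after base 3 of each site, so after positions 54, 87, 110.
Linear molecule, 3 cuts → 4 fragments:
  1–54 → 54 bp
  55–87 → 33 bp
  88–110 → 23 bp
  111–116 → 6 bp
Sorted largest to smallest: 54, 33, 23, 6 bp.

54, 33, 23, 6 bp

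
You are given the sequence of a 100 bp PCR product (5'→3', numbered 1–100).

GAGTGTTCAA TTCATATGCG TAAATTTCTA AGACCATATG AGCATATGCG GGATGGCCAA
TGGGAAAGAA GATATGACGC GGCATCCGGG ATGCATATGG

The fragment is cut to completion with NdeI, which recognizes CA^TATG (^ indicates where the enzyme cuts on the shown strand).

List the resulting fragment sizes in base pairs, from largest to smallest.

NdeI sites (CATATG) start at positions 13, 35, 43, 94.
NdeI cuts after base 2 of each site, so after positions 14, 36, 44, 95.
Linear molecule, 4 cuts → 5 fragments:
  1–14 → 14 bp
  15–36 → 22 bp
  37–44 → 8 bp
  45–95 → 51 bp
  96–100 → 5 bp
Sorted largest to smallest: 51, 22, 14, 8, 5 bp.

51, 22, 14, 8, 5 bp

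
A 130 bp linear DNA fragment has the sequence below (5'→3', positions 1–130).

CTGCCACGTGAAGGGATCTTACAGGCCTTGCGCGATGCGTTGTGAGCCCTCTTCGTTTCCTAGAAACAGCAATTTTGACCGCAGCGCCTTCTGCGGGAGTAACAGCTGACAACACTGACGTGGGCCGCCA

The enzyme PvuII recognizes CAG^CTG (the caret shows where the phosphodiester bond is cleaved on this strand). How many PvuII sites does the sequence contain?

1

CAGCTG occurs starting at position 103.
PvuII cuts at 1 site.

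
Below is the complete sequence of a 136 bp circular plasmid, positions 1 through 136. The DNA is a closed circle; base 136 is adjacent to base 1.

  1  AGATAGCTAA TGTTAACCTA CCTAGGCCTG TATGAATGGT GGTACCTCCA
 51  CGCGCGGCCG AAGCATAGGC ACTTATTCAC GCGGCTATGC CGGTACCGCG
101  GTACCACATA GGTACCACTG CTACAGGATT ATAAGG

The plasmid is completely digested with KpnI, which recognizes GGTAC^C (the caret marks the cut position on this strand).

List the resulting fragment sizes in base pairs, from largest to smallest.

66, 51, 11, 8 bp

KpnI sites (GGTACC) start at positions 41, 92, 100, 111.
KpnI cuts after base 5 of each site (before the last base), so after positions 45, 96, 104, 115.
Circular molecule, 4 cuts → 4 fragments:
  46–96 → 51 bp
  97–104 → 8 bp
  105–115 → 11 bp
  116–136 then 1–45 → 21 + 45 = 66 bp
Sorted largest to smallest: 66, 51, 11, 8 bp.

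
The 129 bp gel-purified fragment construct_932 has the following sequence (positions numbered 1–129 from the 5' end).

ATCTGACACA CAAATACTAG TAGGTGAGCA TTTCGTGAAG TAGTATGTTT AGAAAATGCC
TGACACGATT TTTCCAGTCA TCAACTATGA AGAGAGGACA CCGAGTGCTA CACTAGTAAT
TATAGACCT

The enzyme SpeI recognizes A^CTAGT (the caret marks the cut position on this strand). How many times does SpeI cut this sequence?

ACTAGT occurs starting at positions 16, 112.
SpeI cuts at 2 sites.

2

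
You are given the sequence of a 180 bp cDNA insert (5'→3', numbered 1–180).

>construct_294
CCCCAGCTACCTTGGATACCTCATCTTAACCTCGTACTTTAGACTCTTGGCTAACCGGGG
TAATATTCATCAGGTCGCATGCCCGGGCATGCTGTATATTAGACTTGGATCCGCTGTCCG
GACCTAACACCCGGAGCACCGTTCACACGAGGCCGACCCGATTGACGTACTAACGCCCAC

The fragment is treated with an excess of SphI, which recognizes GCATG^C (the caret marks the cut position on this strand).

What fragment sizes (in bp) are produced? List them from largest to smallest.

89, 81, 10 bp

SphI sites (GCATGC) start at positions 77, 87.
SphI cuts after base 5 of each site (before the last base), so after positions 81, 91.
Linear molecule, 2 cuts → 3 fragments:
  1–81 → 81 bp
  82–91 → 10 bp
  92–180 → 89 bp
Sorted largest to smallest: 89, 81, 10 bp.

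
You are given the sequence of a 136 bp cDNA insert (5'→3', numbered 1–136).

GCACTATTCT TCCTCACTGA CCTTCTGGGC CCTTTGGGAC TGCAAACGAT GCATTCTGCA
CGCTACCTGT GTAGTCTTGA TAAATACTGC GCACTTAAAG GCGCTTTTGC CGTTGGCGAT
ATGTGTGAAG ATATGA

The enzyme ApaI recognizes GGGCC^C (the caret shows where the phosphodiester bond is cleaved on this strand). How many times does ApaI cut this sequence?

GGGCCC occurs starting at position 27.
ApaI cuts at 1 site.

1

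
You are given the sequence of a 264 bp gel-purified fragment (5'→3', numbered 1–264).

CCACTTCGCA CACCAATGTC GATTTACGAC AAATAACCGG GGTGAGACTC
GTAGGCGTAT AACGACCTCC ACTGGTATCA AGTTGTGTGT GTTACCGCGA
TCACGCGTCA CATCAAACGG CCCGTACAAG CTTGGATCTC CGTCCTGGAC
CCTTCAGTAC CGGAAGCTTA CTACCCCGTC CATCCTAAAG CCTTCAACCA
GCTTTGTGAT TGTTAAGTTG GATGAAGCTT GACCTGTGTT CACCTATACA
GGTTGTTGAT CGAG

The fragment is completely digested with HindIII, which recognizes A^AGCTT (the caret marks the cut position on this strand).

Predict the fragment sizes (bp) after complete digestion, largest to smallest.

128, 61, 39, 36 bp

HindIII sites (AAGCTT) start at positions 128, 164, 225.
HindIII cuts after the first base of each site, so after positions 128, 164, 225.
Linear molecule, 3 cuts → 4 fragments:
  1–128 → 128 bp
  129–164 → 36 bp
  165–225 → 61 bp
  226–264 → 39 bp
Sorted largest to smallest: 128, 61, 39, 36 bp.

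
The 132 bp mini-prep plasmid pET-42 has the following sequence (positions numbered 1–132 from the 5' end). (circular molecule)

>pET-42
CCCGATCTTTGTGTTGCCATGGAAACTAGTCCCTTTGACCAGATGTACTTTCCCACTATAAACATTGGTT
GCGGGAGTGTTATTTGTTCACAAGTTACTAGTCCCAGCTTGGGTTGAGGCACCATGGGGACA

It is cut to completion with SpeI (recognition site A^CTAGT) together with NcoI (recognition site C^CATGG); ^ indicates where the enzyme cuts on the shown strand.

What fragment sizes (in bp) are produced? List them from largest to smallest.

SpeI sites (ACTAGT) start at positions 25, 97.
SpeI cuts after the first base of each site, so after positions 25, 97.
NcoI sites (CCATGG) start at positions 17, 122.
NcoI cuts after the first base of each site, so after positions 17, 122.
Combined cut positions: 17, 25, 97, 122.
Circular molecule, 4 cuts → 4 fragments:
  18–25 → 8 bp
  26–97 → 72 bp
  98–122 → 25 bp
  123–132 then 1–17 → 10 + 17 = 27 bp
Sorted largest to smallest: 72, 27, 25, 8 bp.

72, 27, 25, 8 bp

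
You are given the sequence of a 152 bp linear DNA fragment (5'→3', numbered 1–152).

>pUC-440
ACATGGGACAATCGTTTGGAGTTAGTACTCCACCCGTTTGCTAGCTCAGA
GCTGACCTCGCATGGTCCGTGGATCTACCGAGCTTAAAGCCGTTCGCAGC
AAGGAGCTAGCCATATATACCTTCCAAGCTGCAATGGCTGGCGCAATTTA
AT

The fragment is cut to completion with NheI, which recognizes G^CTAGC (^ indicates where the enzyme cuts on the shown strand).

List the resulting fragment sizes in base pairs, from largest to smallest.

NheI sites (GCTAGC) start at positions 40, 106.
NheI cuts after the first base of each site, so after positions 40, 106.
Linear molecule, 2 cuts → 3 fragments:
  1–40 → 40 bp
  41–106 → 66 bp
  107–152 → 46 bp
Sorted largest to smallest: 66, 46, 40 bp.

66, 46, 40 bp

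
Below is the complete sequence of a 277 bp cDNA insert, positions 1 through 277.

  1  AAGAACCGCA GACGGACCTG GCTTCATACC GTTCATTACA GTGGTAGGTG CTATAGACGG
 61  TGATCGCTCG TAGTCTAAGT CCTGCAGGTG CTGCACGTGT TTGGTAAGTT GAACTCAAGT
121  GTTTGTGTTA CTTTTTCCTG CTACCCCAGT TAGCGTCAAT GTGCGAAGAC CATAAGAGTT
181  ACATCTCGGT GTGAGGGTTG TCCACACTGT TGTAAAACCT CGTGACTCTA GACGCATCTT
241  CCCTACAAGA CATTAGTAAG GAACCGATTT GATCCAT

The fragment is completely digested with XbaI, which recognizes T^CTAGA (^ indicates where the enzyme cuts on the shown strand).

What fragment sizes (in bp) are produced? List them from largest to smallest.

The XbaI site (TCTAGA) starts at position 227.
XbaI cuts after the first base of each site, so after position 227.
Linear molecule, 1 cut → 2 fragments:
  1–227 → 227 bp
  228–277 → 50 bp
Sorted largest to smallest: 227, 50 bp.

227, 50 bp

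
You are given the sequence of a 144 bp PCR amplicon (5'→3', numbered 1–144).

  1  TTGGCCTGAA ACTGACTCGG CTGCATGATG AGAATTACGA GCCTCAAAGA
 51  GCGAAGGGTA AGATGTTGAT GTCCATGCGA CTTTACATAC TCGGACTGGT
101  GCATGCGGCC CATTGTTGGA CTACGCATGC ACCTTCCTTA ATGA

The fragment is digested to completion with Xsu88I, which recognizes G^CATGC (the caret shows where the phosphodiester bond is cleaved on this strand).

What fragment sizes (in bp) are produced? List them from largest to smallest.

Xsu88I sites (GCATGC) start at positions 101, 125.
Xsu88I cuts after the first base of each site, so after positions 101, 125.
Linear molecule, 2 cuts → 3 fragments:
  1–101 → 101 bp
  102–125 → 24 bp
  126–144 → 19 bp
Sorted largest to smallest: 101, 24, 19 bp.

101, 24, 19 bp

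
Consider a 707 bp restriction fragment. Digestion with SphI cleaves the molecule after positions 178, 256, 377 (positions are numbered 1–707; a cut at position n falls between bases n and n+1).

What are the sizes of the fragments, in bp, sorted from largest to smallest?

Linear molecule, 3 cuts → 4 fragments:
  178 − 0 = 178 bp
  256 − 178 = 78 bp
  377 − 256 = 121 bp
  707 − 377 = 330 bp
Sorted largest to smallest: 330, 178, 121, 78 bp.

330, 178, 121, 78 bp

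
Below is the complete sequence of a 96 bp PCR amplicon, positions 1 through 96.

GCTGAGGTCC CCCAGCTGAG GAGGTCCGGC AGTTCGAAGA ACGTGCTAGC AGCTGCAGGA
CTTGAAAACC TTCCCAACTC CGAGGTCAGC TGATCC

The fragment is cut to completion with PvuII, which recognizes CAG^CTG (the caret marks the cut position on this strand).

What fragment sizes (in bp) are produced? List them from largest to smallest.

PvuII sites (CAGCTG) start at positions 13, 50, 87.
PvuII cuts after base 3 of each site, so after positions 15, 52, 89.
Linear molecule, 3 cuts → 4 fragments:
  1–15 → 15 bp
  16–52 → 37 bp
  53–89 → 37 bp
  90–96 → 7 bp
Sorted largest to smallest: 37, 37, 15, 7 bp.

37, 37, 15, 7 bp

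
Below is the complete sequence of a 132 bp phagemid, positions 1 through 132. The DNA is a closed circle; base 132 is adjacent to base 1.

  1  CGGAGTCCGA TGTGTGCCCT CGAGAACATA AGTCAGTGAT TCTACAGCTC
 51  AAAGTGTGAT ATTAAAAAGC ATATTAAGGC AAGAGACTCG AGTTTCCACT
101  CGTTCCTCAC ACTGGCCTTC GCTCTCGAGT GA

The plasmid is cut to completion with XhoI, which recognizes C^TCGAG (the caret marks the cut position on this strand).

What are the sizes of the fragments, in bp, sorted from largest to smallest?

XhoI sites (CTCGAG) start at positions 19, 87, 124.
XhoI cuts after the first base of each site, so after positions 19, 87, 124.
Circular molecule, 3 cuts → 3 fragments:
  20–87 → 68 bp
  88–124 → 37 bp
  125–132 then 1–19 → 8 + 19 = 27 bp
Sorted largest to smallest: 68, 37, 27 bp.

68, 37, 27 bp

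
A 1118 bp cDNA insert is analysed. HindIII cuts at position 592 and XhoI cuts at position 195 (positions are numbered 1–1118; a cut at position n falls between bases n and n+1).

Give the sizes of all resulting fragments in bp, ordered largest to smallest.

526, 397, 195 bp

Combined cut positions (sorted): 195, 592.
Linear molecule, 2 cuts → 3 fragments:
  195 − 0 = 195 bp
  592 − 195 = 397 bp
  1118 − 592 = 526 bp
Sorted largest to smallest: 526, 397, 195 bp.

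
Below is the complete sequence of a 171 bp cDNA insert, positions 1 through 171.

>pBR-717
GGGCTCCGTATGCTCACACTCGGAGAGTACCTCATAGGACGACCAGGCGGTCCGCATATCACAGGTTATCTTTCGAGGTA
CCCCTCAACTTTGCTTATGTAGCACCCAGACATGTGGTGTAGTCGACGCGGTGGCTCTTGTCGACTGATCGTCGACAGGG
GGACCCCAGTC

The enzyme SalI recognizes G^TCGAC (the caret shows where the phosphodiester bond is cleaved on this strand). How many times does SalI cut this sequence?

GTCGAC occurs starting at positions 122, 140, 151.
SalI cuts at 3 sites.

3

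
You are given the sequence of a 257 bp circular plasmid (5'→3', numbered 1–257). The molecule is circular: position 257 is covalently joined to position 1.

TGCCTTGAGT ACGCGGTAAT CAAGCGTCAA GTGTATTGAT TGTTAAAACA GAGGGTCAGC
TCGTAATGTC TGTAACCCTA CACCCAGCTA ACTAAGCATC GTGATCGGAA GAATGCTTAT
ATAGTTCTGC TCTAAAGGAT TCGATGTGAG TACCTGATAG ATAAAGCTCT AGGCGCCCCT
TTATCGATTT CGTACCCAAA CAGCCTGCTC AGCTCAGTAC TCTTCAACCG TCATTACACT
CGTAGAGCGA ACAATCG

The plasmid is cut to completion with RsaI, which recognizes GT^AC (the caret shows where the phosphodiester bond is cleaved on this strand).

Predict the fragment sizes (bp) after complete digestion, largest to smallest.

RsaI sites (GTAC) start at positions 9, 150, 192, 217.
RsaI cuts after base 2 of each site, so after positions 10, 151, 193, 218.
Circular molecule, 4 cuts → 4 fragments:
  11–151 → 141 bp
  152–193 → 42 bp
  194–218 → 25 bp
  219–257 then 1–10 → 39 + 10 = 49 bp
Sorted largest to smallest: 141, 49, 42, 25 bp.

141, 49, 42, 25 bp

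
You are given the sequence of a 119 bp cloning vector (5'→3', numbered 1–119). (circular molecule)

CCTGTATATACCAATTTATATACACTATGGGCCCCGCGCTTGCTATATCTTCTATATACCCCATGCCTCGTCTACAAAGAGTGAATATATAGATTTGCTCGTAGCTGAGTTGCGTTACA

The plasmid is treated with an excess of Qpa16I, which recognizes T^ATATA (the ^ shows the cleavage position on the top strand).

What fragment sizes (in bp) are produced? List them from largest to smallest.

Qpa16I sites (TATATA) start at positions 5, 17, 53, 86.
Qpa16I cuts after the first base of each site, so after positions 5, 17, 53, 86.
Circular molecule, 4 cuts → 4 fragments:
  6–17 → 12 bp
  18–53 → 36 bp
  54–86 → 33 bp
  87–119 then 1–5 → 33 + 5 = 38 bp
Sorted largest to smallest: 38, 36, 33, 12 bp.

38, 36, 33, 12 bp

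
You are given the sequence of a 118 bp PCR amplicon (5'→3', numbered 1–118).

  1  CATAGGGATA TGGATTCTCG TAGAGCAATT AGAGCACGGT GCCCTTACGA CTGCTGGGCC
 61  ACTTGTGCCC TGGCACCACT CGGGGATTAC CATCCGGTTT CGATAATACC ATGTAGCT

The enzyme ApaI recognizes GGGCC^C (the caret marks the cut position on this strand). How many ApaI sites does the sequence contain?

No occurrence of GGGCCC is present in the sequence.
ApaI does not cut: 0 sites.

0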